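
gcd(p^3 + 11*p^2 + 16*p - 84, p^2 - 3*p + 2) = p - 2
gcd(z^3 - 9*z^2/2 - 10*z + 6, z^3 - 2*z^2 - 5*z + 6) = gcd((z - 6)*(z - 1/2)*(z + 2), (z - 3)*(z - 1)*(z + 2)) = z + 2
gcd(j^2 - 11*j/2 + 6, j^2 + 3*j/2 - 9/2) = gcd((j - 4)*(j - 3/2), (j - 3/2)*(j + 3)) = j - 3/2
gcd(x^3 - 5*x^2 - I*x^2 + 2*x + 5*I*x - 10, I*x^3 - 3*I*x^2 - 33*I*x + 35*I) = 1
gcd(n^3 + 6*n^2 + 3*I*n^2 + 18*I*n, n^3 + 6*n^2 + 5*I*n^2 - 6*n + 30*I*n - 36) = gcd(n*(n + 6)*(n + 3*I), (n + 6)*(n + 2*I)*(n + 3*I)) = n^2 + n*(6 + 3*I) + 18*I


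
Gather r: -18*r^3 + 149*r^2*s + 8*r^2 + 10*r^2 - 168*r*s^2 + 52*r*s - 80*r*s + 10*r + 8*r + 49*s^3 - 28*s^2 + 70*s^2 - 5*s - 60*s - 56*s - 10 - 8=-18*r^3 + r^2*(149*s + 18) + r*(-168*s^2 - 28*s + 18) + 49*s^3 + 42*s^2 - 121*s - 18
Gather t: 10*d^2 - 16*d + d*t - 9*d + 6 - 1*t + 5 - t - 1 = 10*d^2 - 25*d + t*(d - 2) + 10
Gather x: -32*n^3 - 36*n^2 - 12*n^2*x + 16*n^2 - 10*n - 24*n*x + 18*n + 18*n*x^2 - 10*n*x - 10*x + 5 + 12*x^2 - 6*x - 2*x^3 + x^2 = -32*n^3 - 20*n^2 + 8*n - 2*x^3 + x^2*(18*n + 13) + x*(-12*n^2 - 34*n - 16) + 5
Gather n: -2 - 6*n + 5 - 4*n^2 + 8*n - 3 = -4*n^2 + 2*n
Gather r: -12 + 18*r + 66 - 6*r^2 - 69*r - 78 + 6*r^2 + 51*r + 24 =0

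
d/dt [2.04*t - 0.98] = 2.04000000000000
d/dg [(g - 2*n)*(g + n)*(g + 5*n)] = 3*g^2 + 8*g*n - 7*n^2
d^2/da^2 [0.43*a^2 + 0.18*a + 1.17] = 0.860000000000000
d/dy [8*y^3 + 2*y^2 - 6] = 4*y*(6*y + 1)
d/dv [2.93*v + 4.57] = 2.93000000000000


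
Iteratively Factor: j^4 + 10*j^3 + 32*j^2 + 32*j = (j + 4)*(j^3 + 6*j^2 + 8*j) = j*(j + 4)*(j^2 + 6*j + 8) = j*(j + 4)^2*(j + 2)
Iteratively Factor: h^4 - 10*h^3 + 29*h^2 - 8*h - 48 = (h - 4)*(h^3 - 6*h^2 + 5*h + 12) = (h - 4)^2*(h^2 - 2*h - 3) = (h - 4)^2*(h - 3)*(h + 1)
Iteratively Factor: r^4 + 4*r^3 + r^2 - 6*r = (r)*(r^3 + 4*r^2 + r - 6) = r*(r + 3)*(r^2 + r - 2) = r*(r + 2)*(r + 3)*(r - 1)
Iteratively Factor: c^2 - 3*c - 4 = (c - 4)*(c + 1)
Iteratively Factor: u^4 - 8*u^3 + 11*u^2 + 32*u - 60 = (u - 5)*(u^3 - 3*u^2 - 4*u + 12) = (u - 5)*(u - 2)*(u^2 - u - 6) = (u - 5)*(u - 3)*(u - 2)*(u + 2)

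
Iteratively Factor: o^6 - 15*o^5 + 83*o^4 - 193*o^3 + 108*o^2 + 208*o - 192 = (o - 4)*(o^5 - 11*o^4 + 39*o^3 - 37*o^2 - 40*o + 48) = (o - 4)*(o - 1)*(o^4 - 10*o^3 + 29*o^2 - 8*o - 48) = (o - 4)*(o - 1)*(o + 1)*(o^3 - 11*o^2 + 40*o - 48) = (o - 4)^2*(o - 1)*(o + 1)*(o^2 - 7*o + 12) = (o - 4)^3*(o - 1)*(o + 1)*(o - 3)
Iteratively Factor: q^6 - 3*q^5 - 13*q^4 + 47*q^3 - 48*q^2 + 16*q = (q - 4)*(q^5 + q^4 - 9*q^3 + 11*q^2 - 4*q) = (q - 4)*(q - 1)*(q^4 + 2*q^3 - 7*q^2 + 4*q) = q*(q - 4)*(q - 1)*(q^3 + 2*q^2 - 7*q + 4) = q*(q - 4)*(q - 1)*(q + 4)*(q^2 - 2*q + 1) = q*(q - 4)*(q - 1)^2*(q + 4)*(q - 1)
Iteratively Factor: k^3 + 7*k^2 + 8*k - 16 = (k + 4)*(k^2 + 3*k - 4) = (k + 4)^2*(k - 1)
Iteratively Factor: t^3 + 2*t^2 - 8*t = (t + 4)*(t^2 - 2*t) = t*(t + 4)*(t - 2)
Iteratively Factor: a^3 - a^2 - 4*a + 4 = (a - 2)*(a^2 + a - 2) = (a - 2)*(a + 2)*(a - 1)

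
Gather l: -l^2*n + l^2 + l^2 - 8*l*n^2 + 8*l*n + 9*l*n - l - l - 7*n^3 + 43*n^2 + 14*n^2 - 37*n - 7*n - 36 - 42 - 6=l^2*(2 - n) + l*(-8*n^2 + 17*n - 2) - 7*n^3 + 57*n^2 - 44*n - 84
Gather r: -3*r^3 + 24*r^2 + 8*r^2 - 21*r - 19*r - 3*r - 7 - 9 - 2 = -3*r^3 + 32*r^2 - 43*r - 18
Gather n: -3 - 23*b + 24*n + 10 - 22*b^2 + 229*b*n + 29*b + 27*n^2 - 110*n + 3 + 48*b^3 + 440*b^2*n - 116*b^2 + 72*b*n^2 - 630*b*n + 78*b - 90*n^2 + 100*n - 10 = 48*b^3 - 138*b^2 + 84*b + n^2*(72*b - 63) + n*(440*b^2 - 401*b + 14)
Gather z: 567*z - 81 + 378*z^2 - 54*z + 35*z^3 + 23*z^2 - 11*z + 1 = 35*z^3 + 401*z^2 + 502*z - 80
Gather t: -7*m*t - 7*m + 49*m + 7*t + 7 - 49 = 42*m + t*(7 - 7*m) - 42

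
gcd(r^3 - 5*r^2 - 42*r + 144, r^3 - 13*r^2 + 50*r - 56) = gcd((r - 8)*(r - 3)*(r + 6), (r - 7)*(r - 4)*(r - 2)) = 1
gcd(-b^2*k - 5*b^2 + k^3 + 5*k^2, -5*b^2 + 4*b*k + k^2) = b - k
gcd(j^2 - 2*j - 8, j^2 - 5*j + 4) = j - 4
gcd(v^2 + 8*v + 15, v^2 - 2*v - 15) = v + 3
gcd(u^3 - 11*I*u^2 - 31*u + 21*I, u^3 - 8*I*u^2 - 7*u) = u^2 - 8*I*u - 7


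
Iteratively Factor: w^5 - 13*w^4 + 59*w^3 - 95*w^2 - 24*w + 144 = (w - 4)*(w^4 - 9*w^3 + 23*w^2 - 3*w - 36) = (w - 4)*(w - 3)*(w^3 - 6*w^2 + 5*w + 12) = (w - 4)*(w - 3)*(w + 1)*(w^2 - 7*w + 12) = (w - 4)^2*(w - 3)*(w + 1)*(w - 3)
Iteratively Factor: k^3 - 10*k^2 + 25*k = (k - 5)*(k^2 - 5*k) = (k - 5)^2*(k)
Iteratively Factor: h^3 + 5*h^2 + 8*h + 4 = (h + 2)*(h^2 + 3*h + 2) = (h + 2)^2*(h + 1)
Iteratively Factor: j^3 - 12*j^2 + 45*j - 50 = (j - 2)*(j^2 - 10*j + 25) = (j - 5)*(j - 2)*(j - 5)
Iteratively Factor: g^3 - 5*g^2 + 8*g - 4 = (g - 2)*(g^2 - 3*g + 2) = (g - 2)^2*(g - 1)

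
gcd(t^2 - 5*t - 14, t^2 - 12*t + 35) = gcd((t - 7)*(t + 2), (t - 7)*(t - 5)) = t - 7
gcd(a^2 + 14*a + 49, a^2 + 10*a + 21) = a + 7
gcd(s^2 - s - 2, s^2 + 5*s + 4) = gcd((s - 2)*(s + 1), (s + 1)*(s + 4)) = s + 1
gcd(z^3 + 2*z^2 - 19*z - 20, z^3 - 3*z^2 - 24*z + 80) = z^2 + z - 20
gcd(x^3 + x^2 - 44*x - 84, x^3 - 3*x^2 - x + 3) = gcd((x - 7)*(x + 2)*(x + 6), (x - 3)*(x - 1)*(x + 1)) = 1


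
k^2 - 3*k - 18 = (k - 6)*(k + 3)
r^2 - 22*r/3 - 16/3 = (r - 8)*(r + 2/3)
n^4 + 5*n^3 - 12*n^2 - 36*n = n*(n - 3)*(n + 2)*(n + 6)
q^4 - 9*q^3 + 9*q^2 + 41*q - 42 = (q - 7)*(q - 3)*(q - 1)*(q + 2)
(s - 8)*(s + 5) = s^2 - 3*s - 40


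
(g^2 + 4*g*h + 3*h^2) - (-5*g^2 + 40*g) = 6*g^2 + 4*g*h - 40*g + 3*h^2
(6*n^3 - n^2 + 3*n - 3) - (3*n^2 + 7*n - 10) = 6*n^3 - 4*n^2 - 4*n + 7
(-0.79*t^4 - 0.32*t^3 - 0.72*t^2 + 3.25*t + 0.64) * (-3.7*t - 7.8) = 2.923*t^5 + 7.346*t^4 + 5.16*t^3 - 6.409*t^2 - 27.718*t - 4.992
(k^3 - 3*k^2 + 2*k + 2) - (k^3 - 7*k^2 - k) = 4*k^2 + 3*k + 2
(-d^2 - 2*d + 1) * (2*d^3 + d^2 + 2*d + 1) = -2*d^5 - 5*d^4 - 2*d^3 - 4*d^2 + 1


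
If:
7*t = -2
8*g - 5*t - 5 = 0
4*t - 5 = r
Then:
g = 25/56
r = -43/7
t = -2/7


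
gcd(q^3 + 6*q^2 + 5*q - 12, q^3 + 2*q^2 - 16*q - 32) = q + 4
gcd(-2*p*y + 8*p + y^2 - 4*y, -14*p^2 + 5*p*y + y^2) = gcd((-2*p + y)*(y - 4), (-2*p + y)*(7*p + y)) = -2*p + y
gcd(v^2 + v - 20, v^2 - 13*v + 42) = 1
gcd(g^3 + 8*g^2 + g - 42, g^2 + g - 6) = g^2 + g - 6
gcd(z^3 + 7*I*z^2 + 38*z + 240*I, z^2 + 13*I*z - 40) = z^2 + 13*I*z - 40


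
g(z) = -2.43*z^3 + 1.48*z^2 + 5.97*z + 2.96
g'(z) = -7.29*z^2 + 2.96*z + 5.97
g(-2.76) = 48.85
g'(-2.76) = -57.73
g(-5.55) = 430.83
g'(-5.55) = -235.01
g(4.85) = -210.50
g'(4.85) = -151.15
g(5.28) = -281.95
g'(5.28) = -181.63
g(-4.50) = 227.50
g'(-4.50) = -154.97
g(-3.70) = 124.22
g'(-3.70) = -104.78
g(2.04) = 0.67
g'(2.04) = -18.33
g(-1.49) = 5.39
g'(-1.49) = -14.62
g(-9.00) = 1840.58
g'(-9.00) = -611.16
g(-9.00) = 1840.58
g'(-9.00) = -611.16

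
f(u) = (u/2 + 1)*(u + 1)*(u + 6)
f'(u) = (u/2 + 1)*(u + 1) + (u/2 + 1)*(u + 6) + (u + 1)*(u + 6)/2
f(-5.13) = 5.62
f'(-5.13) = 3.31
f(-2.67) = 1.86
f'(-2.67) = -3.34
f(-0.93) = 0.19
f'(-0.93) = 2.93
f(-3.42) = 4.43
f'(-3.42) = -3.24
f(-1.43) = -0.56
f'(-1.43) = 0.20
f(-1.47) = -0.56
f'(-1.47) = 0.01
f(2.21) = 55.48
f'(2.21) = 37.22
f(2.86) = 83.11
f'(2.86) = 48.01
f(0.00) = 6.00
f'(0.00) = 10.00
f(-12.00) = -330.00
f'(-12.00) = 118.00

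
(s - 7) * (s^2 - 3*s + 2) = s^3 - 10*s^2 + 23*s - 14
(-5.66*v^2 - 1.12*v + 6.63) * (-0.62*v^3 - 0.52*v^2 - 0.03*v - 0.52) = 3.5092*v^5 + 3.6376*v^4 - 3.3584*v^3 - 0.4708*v^2 + 0.3835*v - 3.4476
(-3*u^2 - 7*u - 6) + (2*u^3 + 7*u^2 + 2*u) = 2*u^3 + 4*u^2 - 5*u - 6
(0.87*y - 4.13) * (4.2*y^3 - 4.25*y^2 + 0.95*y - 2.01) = 3.654*y^4 - 21.0435*y^3 + 18.379*y^2 - 5.6722*y + 8.3013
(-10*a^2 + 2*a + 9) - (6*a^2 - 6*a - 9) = -16*a^2 + 8*a + 18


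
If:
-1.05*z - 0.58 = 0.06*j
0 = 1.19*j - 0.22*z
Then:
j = -0.10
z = -0.55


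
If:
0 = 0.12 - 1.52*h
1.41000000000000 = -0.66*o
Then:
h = 0.08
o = -2.14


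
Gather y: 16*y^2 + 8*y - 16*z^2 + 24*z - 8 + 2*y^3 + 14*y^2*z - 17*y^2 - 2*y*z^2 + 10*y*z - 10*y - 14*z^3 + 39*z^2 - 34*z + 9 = 2*y^3 + y^2*(14*z - 1) + y*(-2*z^2 + 10*z - 2) - 14*z^3 + 23*z^2 - 10*z + 1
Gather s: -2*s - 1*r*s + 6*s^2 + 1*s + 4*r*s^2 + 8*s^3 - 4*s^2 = 8*s^3 + s^2*(4*r + 2) + s*(-r - 1)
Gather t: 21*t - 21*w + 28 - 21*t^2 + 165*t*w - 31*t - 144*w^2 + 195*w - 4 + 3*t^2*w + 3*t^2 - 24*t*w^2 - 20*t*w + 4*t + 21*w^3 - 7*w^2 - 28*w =t^2*(3*w - 18) + t*(-24*w^2 + 145*w - 6) + 21*w^3 - 151*w^2 + 146*w + 24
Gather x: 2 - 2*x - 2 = -2*x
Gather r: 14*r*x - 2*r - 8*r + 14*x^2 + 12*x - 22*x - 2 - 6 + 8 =r*(14*x - 10) + 14*x^2 - 10*x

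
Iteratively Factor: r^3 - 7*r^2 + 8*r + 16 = (r - 4)*(r^2 - 3*r - 4) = (r - 4)^2*(r + 1)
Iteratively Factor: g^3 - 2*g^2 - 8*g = (g + 2)*(g^2 - 4*g) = (g - 4)*(g + 2)*(g)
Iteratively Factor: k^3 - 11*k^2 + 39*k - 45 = (k - 3)*(k^2 - 8*k + 15) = (k - 3)^2*(k - 5)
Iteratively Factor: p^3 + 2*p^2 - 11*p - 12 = (p + 4)*(p^2 - 2*p - 3) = (p + 1)*(p + 4)*(p - 3)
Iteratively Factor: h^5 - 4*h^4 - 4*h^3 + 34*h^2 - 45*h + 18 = (h - 3)*(h^4 - h^3 - 7*h^2 + 13*h - 6) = (h - 3)*(h + 3)*(h^3 - 4*h^2 + 5*h - 2) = (h - 3)*(h - 1)*(h + 3)*(h^2 - 3*h + 2) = (h - 3)*(h - 2)*(h - 1)*(h + 3)*(h - 1)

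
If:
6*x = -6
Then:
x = -1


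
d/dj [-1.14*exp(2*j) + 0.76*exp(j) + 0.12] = (0.76 - 2.28*exp(j))*exp(j)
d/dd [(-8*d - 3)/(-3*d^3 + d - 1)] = (24*d^3 - 8*d - (8*d + 3)*(9*d^2 - 1) + 8)/(3*d^3 - d + 1)^2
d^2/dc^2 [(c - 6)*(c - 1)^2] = 6*c - 16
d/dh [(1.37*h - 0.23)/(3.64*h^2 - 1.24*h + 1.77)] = (-4.9868*h^2 + 1.6744*h + 2.1397)/(13.2496*h^4 - 9.0272*h^3 + 14.4232*h^2 - 4.3896*h + 3.1329)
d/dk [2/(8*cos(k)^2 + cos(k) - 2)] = 2*(16*cos(k) + 1)*sin(k)/(8*cos(k)^2 + cos(k) - 2)^2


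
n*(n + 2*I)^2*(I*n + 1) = I*n^4 - 3*n^3 - 4*n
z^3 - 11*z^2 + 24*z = z*(z - 8)*(z - 3)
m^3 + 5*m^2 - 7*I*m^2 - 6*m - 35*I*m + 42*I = (m - 1)*(m + 6)*(m - 7*I)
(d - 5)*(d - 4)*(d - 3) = d^3 - 12*d^2 + 47*d - 60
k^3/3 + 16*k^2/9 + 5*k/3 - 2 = (k/3 + 1)*(k - 2/3)*(k + 3)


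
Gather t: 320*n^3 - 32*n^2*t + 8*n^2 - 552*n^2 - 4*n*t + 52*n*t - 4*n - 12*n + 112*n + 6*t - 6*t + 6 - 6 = 320*n^3 - 544*n^2 + 96*n + t*(-32*n^2 + 48*n)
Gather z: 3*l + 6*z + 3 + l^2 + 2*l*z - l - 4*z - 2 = l^2 + 2*l + z*(2*l + 2) + 1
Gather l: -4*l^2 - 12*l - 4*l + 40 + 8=-4*l^2 - 16*l + 48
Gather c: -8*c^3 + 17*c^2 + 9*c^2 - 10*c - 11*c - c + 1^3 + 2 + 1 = -8*c^3 + 26*c^2 - 22*c + 4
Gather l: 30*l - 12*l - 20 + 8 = 18*l - 12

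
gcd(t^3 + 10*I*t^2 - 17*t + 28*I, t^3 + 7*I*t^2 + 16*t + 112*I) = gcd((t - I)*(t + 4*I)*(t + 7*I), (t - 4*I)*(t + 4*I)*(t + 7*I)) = t^2 + 11*I*t - 28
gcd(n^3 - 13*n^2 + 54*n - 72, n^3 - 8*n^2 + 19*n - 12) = n^2 - 7*n + 12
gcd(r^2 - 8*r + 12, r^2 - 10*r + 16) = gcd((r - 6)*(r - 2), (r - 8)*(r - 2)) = r - 2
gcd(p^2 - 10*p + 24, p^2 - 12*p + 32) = p - 4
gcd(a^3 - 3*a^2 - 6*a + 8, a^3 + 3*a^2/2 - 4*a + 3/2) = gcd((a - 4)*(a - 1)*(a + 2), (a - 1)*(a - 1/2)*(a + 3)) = a - 1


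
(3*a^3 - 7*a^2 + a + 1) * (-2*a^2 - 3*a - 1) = -6*a^5 + 5*a^4 + 16*a^3 + 2*a^2 - 4*a - 1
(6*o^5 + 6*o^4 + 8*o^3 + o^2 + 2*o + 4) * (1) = 6*o^5 + 6*o^4 + 8*o^3 + o^2 + 2*o + 4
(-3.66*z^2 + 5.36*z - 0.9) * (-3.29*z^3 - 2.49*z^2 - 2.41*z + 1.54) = 12.0414*z^5 - 8.521*z^4 - 1.5648*z^3 - 16.313*z^2 + 10.4234*z - 1.386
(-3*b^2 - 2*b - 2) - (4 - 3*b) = -3*b^2 + b - 6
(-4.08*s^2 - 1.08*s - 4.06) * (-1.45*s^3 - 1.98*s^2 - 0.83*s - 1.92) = 5.916*s^5 + 9.6444*s^4 + 11.4118*s^3 + 16.7688*s^2 + 5.4434*s + 7.7952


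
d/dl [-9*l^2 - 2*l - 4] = -18*l - 2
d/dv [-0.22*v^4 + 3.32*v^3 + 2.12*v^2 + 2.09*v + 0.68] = -0.88*v^3 + 9.96*v^2 + 4.24*v + 2.09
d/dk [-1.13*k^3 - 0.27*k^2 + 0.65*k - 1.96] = -3.39*k^2 - 0.54*k + 0.65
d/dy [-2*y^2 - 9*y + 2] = -4*y - 9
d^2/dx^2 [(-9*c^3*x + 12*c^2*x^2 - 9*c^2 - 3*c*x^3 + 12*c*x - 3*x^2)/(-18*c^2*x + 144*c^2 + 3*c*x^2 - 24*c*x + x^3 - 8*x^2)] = 6*(288*c^4 + 144*c^3*x - 2652*c^3 + 7*c^2*x^3 - 144*c^2*x^2 + 18*c^2*x - 336*c^2 - 8*c*x^3 + 3*c*x^2 - 168*c*x + 448*c - x^3)/(216*c^3*x^3 - 5184*c^3*x^2 + 41472*c^3*x - 110592*c^3 + 108*c^2*x^4 - 2592*c^2*x^3 + 20736*c^2*x^2 - 55296*c^2*x + 18*c*x^5 - 432*c*x^4 + 3456*c*x^3 - 9216*c*x^2 + x^6 - 24*x^5 + 192*x^4 - 512*x^3)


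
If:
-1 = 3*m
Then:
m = -1/3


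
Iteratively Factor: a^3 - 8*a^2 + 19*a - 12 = (a - 4)*(a^2 - 4*a + 3) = (a - 4)*(a - 3)*(a - 1)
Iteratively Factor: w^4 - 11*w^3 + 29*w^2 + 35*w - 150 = (w - 5)*(w^3 - 6*w^2 - w + 30) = (w - 5)*(w + 2)*(w^2 - 8*w + 15) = (w - 5)^2*(w + 2)*(w - 3)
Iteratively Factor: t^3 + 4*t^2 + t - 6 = (t + 3)*(t^2 + t - 2) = (t + 2)*(t + 3)*(t - 1)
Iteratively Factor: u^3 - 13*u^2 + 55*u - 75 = (u - 3)*(u^2 - 10*u + 25) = (u - 5)*(u - 3)*(u - 5)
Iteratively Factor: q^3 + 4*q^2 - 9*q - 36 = (q + 4)*(q^2 - 9) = (q - 3)*(q + 4)*(q + 3)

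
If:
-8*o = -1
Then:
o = 1/8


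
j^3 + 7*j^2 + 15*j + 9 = (j + 1)*(j + 3)^2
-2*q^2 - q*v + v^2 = (-2*q + v)*(q + v)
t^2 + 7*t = t*(t + 7)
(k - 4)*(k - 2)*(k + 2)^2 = k^4 - 2*k^3 - 12*k^2 + 8*k + 32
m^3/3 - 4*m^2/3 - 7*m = m*(m/3 + 1)*(m - 7)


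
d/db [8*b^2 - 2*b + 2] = 16*b - 2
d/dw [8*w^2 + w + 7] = 16*w + 1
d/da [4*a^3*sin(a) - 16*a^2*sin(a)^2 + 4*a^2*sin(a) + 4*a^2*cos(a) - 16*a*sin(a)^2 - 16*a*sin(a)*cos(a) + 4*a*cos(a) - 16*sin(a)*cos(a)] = 4*a^3*cos(a) + 8*a^2*sin(a) - 16*a^2*sin(2*a) + 4*a^2*cos(a) + 4*a*sin(a) - 16*a*sin(2*a) + 8*a*cos(a) - 16*a - 8*sqrt(2)*sin(2*a + pi/4) + 4*cos(a) - 8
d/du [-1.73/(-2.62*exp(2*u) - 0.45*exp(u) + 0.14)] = (-9.0652*exp(u) - 0.7785)*exp(u)/(2.62*exp(2*u) + 0.45*exp(u) - 0.14)^2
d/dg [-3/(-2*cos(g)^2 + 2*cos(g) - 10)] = 3*(2*cos(g) - 1)*sin(g)/(2*(sin(g)^2 + cos(g) - 6)^2)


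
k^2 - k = k*(k - 1)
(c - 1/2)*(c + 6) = c^2 + 11*c/2 - 3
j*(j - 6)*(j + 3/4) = j^3 - 21*j^2/4 - 9*j/2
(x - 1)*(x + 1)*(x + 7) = x^3 + 7*x^2 - x - 7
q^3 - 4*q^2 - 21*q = q*(q - 7)*(q + 3)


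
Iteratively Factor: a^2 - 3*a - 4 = (a - 4)*(a + 1)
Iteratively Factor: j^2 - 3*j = (j)*(j - 3)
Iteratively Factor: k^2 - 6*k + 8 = (k - 4)*(k - 2)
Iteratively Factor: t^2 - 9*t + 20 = (t - 4)*(t - 5)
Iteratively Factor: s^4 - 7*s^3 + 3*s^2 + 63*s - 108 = (s - 3)*(s^3 - 4*s^2 - 9*s + 36) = (s - 4)*(s - 3)*(s^2 - 9) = (s - 4)*(s - 3)*(s + 3)*(s - 3)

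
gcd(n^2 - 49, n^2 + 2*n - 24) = 1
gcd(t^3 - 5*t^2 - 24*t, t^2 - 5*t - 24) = t^2 - 5*t - 24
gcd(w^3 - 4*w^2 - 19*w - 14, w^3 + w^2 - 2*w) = w + 2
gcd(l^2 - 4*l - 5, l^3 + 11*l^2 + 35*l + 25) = l + 1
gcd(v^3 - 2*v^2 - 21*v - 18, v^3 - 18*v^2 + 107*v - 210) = v - 6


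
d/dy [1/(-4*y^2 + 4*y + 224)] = (2*y - 1)/(4*(-y^2 + y + 56)^2)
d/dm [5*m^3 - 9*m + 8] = 15*m^2 - 9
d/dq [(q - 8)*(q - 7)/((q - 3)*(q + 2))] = 2*(7*q^2 - 62*q + 73)/(q^4 - 2*q^3 - 11*q^2 + 12*q + 36)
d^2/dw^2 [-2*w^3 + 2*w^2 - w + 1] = 4 - 12*w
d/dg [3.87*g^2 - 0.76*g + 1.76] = 7.74*g - 0.76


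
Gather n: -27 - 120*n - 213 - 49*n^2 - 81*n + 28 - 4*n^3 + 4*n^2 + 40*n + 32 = -4*n^3 - 45*n^2 - 161*n - 180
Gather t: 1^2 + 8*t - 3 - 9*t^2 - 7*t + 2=-9*t^2 + t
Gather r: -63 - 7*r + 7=-7*r - 56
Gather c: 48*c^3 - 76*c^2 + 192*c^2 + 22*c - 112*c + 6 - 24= 48*c^3 + 116*c^2 - 90*c - 18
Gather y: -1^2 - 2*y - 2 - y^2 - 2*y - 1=-y^2 - 4*y - 4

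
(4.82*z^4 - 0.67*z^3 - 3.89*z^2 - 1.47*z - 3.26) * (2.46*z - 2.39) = 11.8572*z^5 - 13.168*z^4 - 7.9681*z^3 + 5.6809*z^2 - 4.5063*z + 7.7914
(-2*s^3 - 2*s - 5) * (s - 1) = -2*s^4 + 2*s^3 - 2*s^2 - 3*s + 5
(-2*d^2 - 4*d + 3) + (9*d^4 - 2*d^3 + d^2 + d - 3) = 9*d^4 - 2*d^3 - d^2 - 3*d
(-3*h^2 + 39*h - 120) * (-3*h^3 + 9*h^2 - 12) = 9*h^5 - 144*h^4 + 711*h^3 - 1044*h^2 - 468*h + 1440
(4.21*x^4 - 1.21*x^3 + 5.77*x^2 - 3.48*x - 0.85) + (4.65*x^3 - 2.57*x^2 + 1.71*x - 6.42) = 4.21*x^4 + 3.44*x^3 + 3.2*x^2 - 1.77*x - 7.27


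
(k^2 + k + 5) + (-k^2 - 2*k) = 5 - k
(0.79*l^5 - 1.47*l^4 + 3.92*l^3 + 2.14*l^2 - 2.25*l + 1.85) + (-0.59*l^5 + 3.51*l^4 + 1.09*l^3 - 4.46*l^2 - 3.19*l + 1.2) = 0.2*l^5 + 2.04*l^4 + 5.01*l^3 - 2.32*l^2 - 5.44*l + 3.05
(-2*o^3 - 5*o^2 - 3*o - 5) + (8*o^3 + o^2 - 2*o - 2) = 6*o^3 - 4*o^2 - 5*o - 7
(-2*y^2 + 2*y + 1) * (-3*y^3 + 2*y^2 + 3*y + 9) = 6*y^5 - 10*y^4 - 5*y^3 - 10*y^2 + 21*y + 9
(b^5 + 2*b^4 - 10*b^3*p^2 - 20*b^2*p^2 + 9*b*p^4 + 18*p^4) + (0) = b^5 + 2*b^4 - 10*b^3*p^2 - 20*b^2*p^2 + 9*b*p^4 + 18*p^4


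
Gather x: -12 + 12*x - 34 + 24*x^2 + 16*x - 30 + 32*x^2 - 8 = 56*x^2 + 28*x - 84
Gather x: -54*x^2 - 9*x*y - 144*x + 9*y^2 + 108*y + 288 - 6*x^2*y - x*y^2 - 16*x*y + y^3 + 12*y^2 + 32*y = x^2*(-6*y - 54) + x*(-y^2 - 25*y - 144) + y^3 + 21*y^2 + 140*y + 288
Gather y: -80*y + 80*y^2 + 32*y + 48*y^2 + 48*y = 128*y^2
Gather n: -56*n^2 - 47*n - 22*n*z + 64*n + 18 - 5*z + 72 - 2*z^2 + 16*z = -56*n^2 + n*(17 - 22*z) - 2*z^2 + 11*z + 90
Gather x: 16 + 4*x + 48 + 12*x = 16*x + 64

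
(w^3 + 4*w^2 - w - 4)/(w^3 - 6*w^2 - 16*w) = (-w^3 - 4*w^2 + w + 4)/(w*(-w^2 + 6*w + 16))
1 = 1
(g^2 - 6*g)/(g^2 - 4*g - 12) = g/(g + 2)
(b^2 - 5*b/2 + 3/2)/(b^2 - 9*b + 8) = (b - 3/2)/(b - 8)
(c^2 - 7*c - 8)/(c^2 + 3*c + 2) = (c - 8)/(c + 2)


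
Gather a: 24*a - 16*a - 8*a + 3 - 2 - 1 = 0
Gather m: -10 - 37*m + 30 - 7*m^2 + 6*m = -7*m^2 - 31*m + 20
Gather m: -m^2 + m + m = -m^2 + 2*m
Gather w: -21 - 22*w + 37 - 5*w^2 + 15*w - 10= -5*w^2 - 7*w + 6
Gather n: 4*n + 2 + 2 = 4*n + 4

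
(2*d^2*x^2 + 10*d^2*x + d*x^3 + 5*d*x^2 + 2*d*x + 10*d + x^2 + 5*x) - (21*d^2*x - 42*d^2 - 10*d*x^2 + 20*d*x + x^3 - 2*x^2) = 2*d^2*x^2 - 11*d^2*x + 42*d^2 + d*x^3 + 15*d*x^2 - 18*d*x + 10*d - x^3 + 3*x^2 + 5*x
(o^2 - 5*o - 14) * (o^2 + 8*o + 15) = o^4 + 3*o^3 - 39*o^2 - 187*o - 210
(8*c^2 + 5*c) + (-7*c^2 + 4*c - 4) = c^2 + 9*c - 4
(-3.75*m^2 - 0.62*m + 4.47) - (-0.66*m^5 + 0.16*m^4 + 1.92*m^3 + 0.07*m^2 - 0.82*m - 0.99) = 0.66*m^5 - 0.16*m^4 - 1.92*m^3 - 3.82*m^2 + 0.2*m + 5.46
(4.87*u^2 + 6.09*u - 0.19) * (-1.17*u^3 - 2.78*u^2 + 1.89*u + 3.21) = -5.6979*u^5 - 20.6639*u^4 - 7.5036*u^3 + 27.671*u^2 + 19.1898*u - 0.6099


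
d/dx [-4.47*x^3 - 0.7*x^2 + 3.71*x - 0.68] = -13.41*x^2 - 1.4*x + 3.71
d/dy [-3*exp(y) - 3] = -3*exp(y)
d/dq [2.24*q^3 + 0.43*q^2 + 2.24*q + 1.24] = 6.72*q^2 + 0.86*q + 2.24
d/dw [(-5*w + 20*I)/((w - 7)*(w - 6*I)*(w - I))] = 5*((w - 7)*(w - 6*I)*(w - 4*I) - (w - 7)*(w - 6*I)*(w - I) + (w - 7)*(w - 4*I)*(w - I) + (w - 6*I)*(w - 4*I)*(w - I))/((w - 7)^2*(w - 6*I)^2*(w - I)^2)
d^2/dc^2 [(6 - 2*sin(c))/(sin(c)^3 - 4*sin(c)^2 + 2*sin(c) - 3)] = 2*(4*sin(c)^7 - 39*sin(c)^6 + 134*sin(c)^5 - 97*sin(c)^4 - 301*sin(c)^3 + 426*sin(c)^2 - 27*sin(c) - 60)/(sin(c)^3 - 4*sin(c)^2 + 2*sin(c) - 3)^3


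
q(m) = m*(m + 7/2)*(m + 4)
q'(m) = m*(m + 7/2) + m*(m + 4) + (m + 7/2)*(m + 4)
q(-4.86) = -5.68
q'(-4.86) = 11.96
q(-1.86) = -6.53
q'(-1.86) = -3.52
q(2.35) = 87.30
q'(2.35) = 65.82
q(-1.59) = -7.32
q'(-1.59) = -2.27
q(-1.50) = -7.50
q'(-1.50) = -1.75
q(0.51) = 9.22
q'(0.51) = 22.43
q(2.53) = 99.62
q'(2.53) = 71.15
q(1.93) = 62.15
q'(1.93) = 54.12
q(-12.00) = -816.00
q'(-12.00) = 266.00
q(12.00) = 2976.00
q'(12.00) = 626.00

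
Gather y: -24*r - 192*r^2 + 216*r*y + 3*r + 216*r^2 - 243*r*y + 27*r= 24*r^2 - 27*r*y + 6*r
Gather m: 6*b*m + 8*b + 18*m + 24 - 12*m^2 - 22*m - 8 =8*b - 12*m^2 + m*(6*b - 4) + 16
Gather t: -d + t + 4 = -d + t + 4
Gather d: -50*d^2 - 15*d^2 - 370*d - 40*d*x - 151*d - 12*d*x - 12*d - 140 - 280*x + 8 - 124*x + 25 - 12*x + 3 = -65*d^2 + d*(-52*x - 533) - 416*x - 104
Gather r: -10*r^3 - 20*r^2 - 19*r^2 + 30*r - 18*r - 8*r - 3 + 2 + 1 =-10*r^3 - 39*r^2 + 4*r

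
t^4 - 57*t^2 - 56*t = t*(t - 8)*(t + 1)*(t + 7)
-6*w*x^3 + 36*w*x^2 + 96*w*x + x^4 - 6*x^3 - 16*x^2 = x*(-6*w + x)*(x - 8)*(x + 2)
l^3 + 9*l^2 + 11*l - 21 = (l - 1)*(l + 3)*(l + 7)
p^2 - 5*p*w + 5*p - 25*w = (p + 5)*(p - 5*w)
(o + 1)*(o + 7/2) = o^2 + 9*o/2 + 7/2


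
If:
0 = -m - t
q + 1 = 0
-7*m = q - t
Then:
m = 1/8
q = -1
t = -1/8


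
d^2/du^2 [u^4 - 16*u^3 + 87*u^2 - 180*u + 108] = 12*u^2 - 96*u + 174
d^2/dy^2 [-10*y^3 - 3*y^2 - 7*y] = -60*y - 6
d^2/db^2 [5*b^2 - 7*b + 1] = 10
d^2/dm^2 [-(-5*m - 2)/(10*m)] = 2/(5*m^3)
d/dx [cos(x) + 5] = -sin(x)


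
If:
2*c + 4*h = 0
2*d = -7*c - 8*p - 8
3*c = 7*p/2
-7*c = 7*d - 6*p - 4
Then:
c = -448/653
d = 492/653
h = 224/653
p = -384/653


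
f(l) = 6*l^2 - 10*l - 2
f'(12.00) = 134.00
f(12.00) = 742.00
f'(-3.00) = -46.00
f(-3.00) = 82.00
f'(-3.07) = -46.84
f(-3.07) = 85.25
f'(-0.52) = -16.24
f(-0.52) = 4.82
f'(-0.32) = -13.84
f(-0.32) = 1.81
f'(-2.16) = -35.92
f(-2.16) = 47.59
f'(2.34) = 18.08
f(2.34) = 7.45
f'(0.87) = 0.44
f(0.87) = -6.16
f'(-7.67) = -102.04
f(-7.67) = 427.67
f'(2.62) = 21.44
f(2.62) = 12.99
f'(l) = 12*l - 10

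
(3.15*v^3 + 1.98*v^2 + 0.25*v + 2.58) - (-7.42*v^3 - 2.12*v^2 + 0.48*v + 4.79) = 10.57*v^3 + 4.1*v^2 - 0.23*v - 2.21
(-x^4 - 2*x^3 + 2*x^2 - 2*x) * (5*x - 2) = -5*x^5 - 8*x^4 + 14*x^3 - 14*x^2 + 4*x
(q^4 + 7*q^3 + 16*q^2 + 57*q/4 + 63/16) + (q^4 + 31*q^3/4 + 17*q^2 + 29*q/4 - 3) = 2*q^4 + 59*q^3/4 + 33*q^2 + 43*q/2 + 15/16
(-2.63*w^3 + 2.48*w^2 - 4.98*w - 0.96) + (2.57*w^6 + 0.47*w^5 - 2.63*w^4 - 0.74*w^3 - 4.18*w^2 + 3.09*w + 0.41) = 2.57*w^6 + 0.47*w^5 - 2.63*w^4 - 3.37*w^3 - 1.7*w^2 - 1.89*w - 0.55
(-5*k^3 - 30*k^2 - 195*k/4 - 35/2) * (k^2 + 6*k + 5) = -5*k^5 - 60*k^4 - 1015*k^3/4 - 460*k^2 - 1395*k/4 - 175/2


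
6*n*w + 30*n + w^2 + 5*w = (6*n + w)*(w + 5)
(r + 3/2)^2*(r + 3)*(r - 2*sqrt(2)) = r^4 - 2*sqrt(2)*r^3 + 6*r^3 - 12*sqrt(2)*r^2 + 45*r^2/4 - 45*sqrt(2)*r/2 + 27*r/4 - 27*sqrt(2)/2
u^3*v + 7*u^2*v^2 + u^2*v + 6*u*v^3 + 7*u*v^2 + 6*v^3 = (u + v)*(u + 6*v)*(u*v + v)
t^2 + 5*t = t*(t + 5)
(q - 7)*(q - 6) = q^2 - 13*q + 42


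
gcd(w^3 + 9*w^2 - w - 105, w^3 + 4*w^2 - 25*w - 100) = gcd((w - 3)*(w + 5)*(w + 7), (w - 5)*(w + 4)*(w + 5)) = w + 5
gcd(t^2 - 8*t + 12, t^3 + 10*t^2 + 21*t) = 1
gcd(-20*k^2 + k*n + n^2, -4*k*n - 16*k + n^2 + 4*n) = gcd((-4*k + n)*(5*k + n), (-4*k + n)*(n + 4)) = 4*k - n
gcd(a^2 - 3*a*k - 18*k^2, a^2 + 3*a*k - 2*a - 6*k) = a + 3*k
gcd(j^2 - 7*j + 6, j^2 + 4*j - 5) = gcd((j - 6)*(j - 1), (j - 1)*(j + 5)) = j - 1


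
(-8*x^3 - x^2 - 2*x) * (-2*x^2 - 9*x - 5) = 16*x^5 + 74*x^4 + 53*x^3 + 23*x^2 + 10*x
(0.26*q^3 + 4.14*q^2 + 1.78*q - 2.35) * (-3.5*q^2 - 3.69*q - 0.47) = -0.91*q^5 - 15.4494*q^4 - 21.6288*q^3 - 0.289000000000001*q^2 + 7.8349*q + 1.1045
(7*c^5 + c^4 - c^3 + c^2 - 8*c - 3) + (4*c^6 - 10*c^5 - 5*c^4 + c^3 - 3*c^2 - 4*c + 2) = 4*c^6 - 3*c^5 - 4*c^4 - 2*c^2 - 12*c - 1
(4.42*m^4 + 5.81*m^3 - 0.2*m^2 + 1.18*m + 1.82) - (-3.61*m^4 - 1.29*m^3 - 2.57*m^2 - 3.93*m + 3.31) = 8.03*m^4 + 7.1*m^3 + 2.37*m^2 + 5.11*m - 1.49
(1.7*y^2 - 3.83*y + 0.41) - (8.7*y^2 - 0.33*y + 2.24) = -7.0*y^2 - 3.5*y - 1.83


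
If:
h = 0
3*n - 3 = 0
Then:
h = 0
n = 1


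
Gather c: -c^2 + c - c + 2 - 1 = 1 - c^2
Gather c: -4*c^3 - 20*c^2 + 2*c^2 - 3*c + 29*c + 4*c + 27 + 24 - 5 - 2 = -4*c^3 - 18*c^2 + 30*c + 44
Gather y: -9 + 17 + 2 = 10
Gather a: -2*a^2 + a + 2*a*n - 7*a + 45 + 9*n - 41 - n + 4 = -2*a^2 + a*(2*n - 6) + 8*n + 8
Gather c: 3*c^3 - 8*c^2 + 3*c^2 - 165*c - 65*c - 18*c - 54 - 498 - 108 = 3*c^3 - 5*c^2 - 248*c - 660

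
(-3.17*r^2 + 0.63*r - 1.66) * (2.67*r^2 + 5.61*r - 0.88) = -8.4639*r^4 - 16.1016*r^3 + 1.8917*r^2 - 9.867*r + 1.4608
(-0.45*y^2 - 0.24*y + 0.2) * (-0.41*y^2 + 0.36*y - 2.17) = 0.1845*y^4 - 0.0636*y^3 + 0.8081*y^2 + 0.5928*y - 0.434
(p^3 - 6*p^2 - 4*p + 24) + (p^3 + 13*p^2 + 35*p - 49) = 2*p^3 + 7*p^2 + 31*p - 25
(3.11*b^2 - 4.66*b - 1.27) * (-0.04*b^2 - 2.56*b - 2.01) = -0.1244*b^4 - 7.7752*b^3 + 5.7293*b^2 + 12.6178*b + 2.5527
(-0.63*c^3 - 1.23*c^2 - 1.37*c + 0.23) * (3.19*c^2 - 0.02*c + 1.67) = -2.0097*c^5 - 3.9111*c^4 - 5.3978*c^3 - 1.293*c^2 - 2.2925*c + 0.3841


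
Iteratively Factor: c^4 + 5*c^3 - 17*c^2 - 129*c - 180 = (c + 3)*(c^3 + 2*c^2 - 23*c - 60) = (c + 3)*(c + 4)*(c^2 - 2*c - 15) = (c - 5)*(c + 3)*(c + 4)*(c + 3)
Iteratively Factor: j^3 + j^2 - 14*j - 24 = (j + 3)*(j^2 - 2*j - 8) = (j - 4)*(j + 3)*(j + 2)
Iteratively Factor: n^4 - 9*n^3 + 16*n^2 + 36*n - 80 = (n - 5)*(n^3 - 4*n^2 - 4*n + 16) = (n - 5)*(n - 4)*(n^2 - 4) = (n - 5)*(n - 4)*(n - 2)*(n + 2)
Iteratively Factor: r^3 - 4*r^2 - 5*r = (r + 1)*(r^2 - 5*r) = r*(r + 1)*(r - 5)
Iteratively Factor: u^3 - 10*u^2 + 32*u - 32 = (u - 4)*(u^2 - 6*u + 8) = (u - 4)*(u - 2)*(u - 4)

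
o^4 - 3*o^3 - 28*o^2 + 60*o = o*(o - 6)*(o - 2)*(o + 5)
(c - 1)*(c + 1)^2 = c^3 + c^2 - c - 1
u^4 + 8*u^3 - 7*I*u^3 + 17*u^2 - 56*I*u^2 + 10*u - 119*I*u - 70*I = (u + 1)*(u + 2)*(u + 5)*(u - 7*I)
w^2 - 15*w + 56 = (w - 8)*(w - 7)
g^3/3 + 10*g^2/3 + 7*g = g*(g/3 + 1)*(g + 7)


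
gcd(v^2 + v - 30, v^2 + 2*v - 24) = v + 6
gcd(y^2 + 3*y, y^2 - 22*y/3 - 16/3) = 1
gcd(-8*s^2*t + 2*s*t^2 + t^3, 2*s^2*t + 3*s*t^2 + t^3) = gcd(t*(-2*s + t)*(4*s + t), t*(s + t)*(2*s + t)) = t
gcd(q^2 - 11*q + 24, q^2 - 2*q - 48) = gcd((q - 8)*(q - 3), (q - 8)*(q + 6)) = q - 8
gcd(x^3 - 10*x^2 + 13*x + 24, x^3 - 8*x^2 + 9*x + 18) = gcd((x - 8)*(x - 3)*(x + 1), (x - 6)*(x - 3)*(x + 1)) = x^2 - 2*x - 3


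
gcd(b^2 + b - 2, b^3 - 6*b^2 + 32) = b + 2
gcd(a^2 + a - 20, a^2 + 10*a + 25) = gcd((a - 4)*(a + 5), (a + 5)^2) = a + 5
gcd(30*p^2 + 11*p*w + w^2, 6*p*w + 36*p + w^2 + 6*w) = 6*p + w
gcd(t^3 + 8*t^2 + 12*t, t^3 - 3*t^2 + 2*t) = t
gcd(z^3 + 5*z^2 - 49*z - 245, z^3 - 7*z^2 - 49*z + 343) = z^2 - 49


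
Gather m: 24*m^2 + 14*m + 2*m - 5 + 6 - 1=24*m^2 + 16*m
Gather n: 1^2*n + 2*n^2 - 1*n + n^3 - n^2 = n^3 + n^2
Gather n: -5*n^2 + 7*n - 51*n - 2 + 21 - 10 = -5*n^2 - 44*n + 9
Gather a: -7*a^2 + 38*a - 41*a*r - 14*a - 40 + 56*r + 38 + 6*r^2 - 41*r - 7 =-7*a^2 + a*(24 - 41*r) + 6*r^2 + 15*r - 9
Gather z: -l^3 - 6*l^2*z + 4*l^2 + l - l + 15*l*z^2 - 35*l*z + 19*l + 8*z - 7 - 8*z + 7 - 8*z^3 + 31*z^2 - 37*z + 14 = -l^3 + 4*l^2 + 19*l - 8*z^3 + z^2*(15*l + 31) + z*(-6*l^2 - 35*l - 37) + 14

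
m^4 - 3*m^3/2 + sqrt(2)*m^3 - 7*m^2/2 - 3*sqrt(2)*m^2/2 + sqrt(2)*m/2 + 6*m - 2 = (m - 1)*(m - 1/2)*(m - sqrt(2))*(m + 2*sqrt(2))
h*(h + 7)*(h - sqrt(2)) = h^3 - sqrt(2)*h^2 + 7*h^2 - 7*sqrt(2)*h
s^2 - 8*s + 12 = (s - 6)*(s - 2)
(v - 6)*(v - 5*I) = v^2 - 6*v - 5*I*v + 30*I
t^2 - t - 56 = (t - 8)*(t + 7)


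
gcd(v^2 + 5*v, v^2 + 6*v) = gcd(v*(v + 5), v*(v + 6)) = v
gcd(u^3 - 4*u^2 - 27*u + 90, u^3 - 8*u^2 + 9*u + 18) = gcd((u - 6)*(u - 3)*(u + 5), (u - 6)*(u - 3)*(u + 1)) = u^2 - 9*u + 18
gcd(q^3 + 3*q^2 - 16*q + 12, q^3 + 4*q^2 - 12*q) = q^2 + 4*q - 12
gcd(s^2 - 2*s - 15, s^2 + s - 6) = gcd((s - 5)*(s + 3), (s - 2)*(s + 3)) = s + 3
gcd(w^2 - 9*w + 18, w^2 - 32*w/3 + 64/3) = 1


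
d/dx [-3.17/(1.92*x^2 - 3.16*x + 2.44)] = (12.1728*x - 10.0172)/(1.92*x^2 - 3.16*x + 2.44)^2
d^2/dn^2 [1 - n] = 0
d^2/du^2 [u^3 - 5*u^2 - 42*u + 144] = 6*u - 10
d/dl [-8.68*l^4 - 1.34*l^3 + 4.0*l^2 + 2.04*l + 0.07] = -34.72*l^3 - 4.02*l^2 + 8.0*l + 2.04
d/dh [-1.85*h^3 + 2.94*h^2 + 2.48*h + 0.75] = -5.55*h^2 + 5.88*h + 2.48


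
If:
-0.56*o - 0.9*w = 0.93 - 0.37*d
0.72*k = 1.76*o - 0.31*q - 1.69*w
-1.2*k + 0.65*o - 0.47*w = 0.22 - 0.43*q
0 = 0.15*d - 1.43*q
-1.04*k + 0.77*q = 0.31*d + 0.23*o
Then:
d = 1.28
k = -0.21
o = -0.34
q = 0.13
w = -0.29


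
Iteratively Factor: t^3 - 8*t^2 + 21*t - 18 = (t - 2)*(t^2 - 6*t + 9) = (t - 3)*(t - 2)*(t - 3)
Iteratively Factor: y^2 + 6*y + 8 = (y + 4)*(y + 2)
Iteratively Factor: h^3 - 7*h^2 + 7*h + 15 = (h - 3)*(h^2 - 4*h - 5) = (h - 3)*(h + 1)*(h - 5)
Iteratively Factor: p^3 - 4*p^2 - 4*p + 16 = (p - 2)*(p^2 - 2*p - 8) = (p - 2)*(p + 2)*(p - 4)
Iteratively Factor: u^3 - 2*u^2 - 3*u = (u + 1)*(u^2 - 3*u) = u*(u + 1)*(u - 3)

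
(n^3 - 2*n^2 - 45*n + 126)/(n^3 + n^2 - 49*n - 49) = (n^2 - 9*n + 18)/(n^2 - 6*n - 7)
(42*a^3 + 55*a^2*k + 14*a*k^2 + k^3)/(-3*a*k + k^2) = (-42*a^3 - 55*a^2*k - 14*a*k^2 - k^3)/(k*(3*a - k))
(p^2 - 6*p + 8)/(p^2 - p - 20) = (-p^2 + 6*p - 8)/(-p^2 + p + 20)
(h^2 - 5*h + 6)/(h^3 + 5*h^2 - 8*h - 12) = (h - 3)/(h^2 + 7*h + 6)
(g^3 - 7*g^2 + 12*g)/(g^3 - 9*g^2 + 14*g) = (g^2 - 7*g + 12)/(g^2 - 9*g + 14)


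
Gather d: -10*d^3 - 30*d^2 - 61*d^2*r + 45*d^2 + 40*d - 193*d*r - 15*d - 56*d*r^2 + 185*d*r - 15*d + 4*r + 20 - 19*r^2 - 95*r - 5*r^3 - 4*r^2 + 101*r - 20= -10*d^3 + d^2*(15 - 61*r) + d*(-56*r^2 - 8*r + 10) - 5*r^3 - 23*r^2 + 10*r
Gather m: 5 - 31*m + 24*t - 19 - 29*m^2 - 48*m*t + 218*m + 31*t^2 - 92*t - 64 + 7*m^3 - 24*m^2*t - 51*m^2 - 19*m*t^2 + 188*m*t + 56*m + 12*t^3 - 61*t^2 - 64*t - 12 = 7*m^3 + m^2*(-24*t - 80) + m*(-19*t^2 + 140*t + 243) + 12*t^3 - 30*t^2 - 132*t - 90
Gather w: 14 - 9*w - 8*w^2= -8*w^2 - 9*w + 14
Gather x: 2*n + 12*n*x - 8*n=12*n*x - 6*n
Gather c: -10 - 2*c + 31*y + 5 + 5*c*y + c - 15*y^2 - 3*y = c*(5*y - 1) - 15*y^2 + 28*y - 5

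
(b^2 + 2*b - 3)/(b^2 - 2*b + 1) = (b + 3)/(b - 1)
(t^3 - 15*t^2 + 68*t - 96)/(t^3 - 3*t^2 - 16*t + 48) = (t - 8)/(t + 4)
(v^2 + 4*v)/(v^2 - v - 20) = v/(v - 5)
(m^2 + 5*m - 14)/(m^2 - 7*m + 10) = (m + 7)/(m - 5)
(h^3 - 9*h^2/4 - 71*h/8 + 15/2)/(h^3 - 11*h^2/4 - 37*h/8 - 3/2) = (8*h^2 + 14*h - 15)/(8*h^2 + 10*h + 3)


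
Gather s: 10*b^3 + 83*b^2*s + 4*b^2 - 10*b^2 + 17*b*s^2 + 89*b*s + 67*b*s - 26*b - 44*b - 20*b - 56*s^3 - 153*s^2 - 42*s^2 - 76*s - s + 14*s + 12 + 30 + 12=10*b^3 - 6*b^2 - 90*b - 56*s^3 + s^2*(17*b - 195) + s*(83*b^2 + 156*b - 63) + 54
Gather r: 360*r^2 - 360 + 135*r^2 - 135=495*r^2 - 495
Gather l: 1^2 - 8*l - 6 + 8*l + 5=0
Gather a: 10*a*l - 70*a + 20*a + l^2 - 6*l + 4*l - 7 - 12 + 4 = a*(10*l - 50) + l^2 - 2*l - 15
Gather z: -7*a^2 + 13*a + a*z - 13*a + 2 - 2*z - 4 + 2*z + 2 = -7*a^2 + a*z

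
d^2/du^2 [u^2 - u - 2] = 2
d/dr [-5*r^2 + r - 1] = 1 - 10*r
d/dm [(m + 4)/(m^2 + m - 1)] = (m^2 + m - (m + 4)*(2*m + 1) - 1)/(m^2 + m - 1)^2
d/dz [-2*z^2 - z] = -4*z - 1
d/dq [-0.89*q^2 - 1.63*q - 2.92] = -1.78*q - 1.63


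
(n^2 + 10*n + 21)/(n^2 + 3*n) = (n + 7)/n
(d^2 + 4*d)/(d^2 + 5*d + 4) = d/(d + 1)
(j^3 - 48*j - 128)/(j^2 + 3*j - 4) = (j^2 - 4*j - 32)/(j - 1)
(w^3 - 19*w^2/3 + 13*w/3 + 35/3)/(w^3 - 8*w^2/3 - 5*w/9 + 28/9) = 3*(w - 5)/(3*w - 4)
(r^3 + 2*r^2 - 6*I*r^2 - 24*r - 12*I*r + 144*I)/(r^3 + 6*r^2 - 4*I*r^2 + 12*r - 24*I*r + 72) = (r - 4)/(r + 2*I)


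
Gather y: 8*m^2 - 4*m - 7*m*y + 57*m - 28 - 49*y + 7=8*m^2 + 53*m + y*(-7*m - 49) - 21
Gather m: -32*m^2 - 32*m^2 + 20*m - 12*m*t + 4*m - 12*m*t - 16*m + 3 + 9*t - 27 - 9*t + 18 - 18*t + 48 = -64*m^2 + m*(8 - 24*t) - 18*t + 42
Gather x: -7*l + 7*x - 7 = -7*l + 7*x - 7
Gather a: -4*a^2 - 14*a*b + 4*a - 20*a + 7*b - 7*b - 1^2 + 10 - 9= -4*a^2 + a*(-14*b - 16)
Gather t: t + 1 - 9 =t - 8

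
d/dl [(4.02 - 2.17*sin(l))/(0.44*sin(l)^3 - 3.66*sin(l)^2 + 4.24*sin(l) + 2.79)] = (1.9096*sin(l)^3 - 13.2486*sin(l)^2 + 29.4264*sin(l) - 23.0991)*cos(l)/(0.1936*sin(l)^6 - 3.2208*sin(l)^5 + 17.1268*sin(l)^4 - 28.5816*sin(l)^3 - 2.4452*sin(l)^2 + 23.6592*sin(l) + 7.7841)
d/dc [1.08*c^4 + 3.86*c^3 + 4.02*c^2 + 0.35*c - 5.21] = 4.32*c^3 + 11.58*c^2 + 8.04*c + 0.35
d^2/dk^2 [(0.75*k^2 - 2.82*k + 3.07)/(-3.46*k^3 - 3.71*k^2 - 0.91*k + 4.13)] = (-17.9574*k^6 + 202.559472*k^5 - 209.669772*k^4 - 715.641122*k^3 + 103.084548*k^2 - 66.152562*k - 103.551994)/(41.421736*k^9 + 133.243908*k^8 + 175.553826*k^7 - 27.175477*k^6 - 271.919277*k^5 - 239.342754*k^4 + 94.144435*k^3 + 179.583138*k^2 + 46.565337*k - 70.444997)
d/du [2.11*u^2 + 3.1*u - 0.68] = 4.22*u + 3.1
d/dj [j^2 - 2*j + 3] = 2*j - 2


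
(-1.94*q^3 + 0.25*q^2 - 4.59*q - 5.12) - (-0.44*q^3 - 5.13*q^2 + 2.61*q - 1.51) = -1.5*q^3 + 5.38*q^2 - 7.2*q - 3.61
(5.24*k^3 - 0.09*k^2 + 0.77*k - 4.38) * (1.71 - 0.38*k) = -1.9912*k^4 + 8.9946*k^3 - 0.4465*k^2 + 2.9811*k - 7.4898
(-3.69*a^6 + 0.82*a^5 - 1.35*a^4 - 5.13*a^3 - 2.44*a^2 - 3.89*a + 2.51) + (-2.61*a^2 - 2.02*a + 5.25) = -3.69*a^6 + 0.82*a^5 - 1.35*a^4 - 5.13*a^3 - 5.05*a^2 - 5.91*a + 7.76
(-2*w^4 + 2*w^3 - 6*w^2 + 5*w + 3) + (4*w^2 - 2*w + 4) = -2*w^4 + 2*w^3 - 2*w^2 + 3*w + 7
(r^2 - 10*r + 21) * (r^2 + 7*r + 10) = r^4 - 3*r^3 - 39*r^2 + 47*r + 210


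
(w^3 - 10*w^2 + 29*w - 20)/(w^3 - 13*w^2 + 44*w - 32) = (w - 5)/(w - 8)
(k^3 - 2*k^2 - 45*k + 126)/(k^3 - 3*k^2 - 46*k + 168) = (k - 3)/(k - 4)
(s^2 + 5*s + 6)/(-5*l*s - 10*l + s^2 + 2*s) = (s + 3)/(-5*l + s)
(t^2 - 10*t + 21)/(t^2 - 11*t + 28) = (t - 3)/(t - 4)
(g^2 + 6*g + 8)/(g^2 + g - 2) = (g + 4)/(g - 1)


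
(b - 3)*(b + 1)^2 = b^3 - b^2 - 5*b - 3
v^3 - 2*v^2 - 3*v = v*(v - 3)*(v + 1)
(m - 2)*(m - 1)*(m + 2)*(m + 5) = m^4 + 4*m^3 - 9*m^2 - 16*m + 20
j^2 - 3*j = j*(j - 3)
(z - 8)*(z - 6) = z^2 - 14*z + 48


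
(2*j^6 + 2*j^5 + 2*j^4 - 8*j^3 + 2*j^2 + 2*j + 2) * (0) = 0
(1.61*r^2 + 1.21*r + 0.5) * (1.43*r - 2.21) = 2.3023*r^3 - 1.8278*r^2 - 1.9591*r - 1.105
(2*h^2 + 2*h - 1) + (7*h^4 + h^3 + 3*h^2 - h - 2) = 7*h^4 + h^3 + 5*h^2 + h - 3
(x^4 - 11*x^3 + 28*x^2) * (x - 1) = x^5 - 12*x^4 + 39*x^3 - 28*x^2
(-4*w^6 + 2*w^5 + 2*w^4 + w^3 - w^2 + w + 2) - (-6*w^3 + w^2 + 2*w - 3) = -4*w^6 + 2*w^5 + 2*w^4 + 7*w^3 - 2*w^2 - w + 5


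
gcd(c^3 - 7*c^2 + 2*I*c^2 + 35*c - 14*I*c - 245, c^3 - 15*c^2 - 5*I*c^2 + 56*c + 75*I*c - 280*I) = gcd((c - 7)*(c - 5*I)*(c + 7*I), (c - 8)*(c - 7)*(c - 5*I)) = c^2 + c*(-7 - 5*I) + 35*I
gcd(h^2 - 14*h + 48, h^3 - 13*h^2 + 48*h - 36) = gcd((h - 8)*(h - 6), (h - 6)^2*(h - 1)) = h - 6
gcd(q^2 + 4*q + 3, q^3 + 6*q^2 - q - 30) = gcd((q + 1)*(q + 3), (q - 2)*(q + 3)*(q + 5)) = q + 3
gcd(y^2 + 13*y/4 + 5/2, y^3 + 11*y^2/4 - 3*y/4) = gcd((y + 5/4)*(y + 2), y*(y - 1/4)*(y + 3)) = 1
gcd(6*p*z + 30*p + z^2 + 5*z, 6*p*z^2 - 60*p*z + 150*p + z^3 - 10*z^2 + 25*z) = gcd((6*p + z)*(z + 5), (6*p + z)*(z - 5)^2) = 6*p + z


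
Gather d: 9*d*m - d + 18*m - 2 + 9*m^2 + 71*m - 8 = d*(9*m - 1) + 9*m^2 + 89*m - 10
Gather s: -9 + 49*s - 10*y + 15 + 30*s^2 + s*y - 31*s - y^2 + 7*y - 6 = 30*s^2 + s*(y + 18) - y^2 - 3*y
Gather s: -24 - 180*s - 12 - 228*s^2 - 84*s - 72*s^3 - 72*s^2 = -72*s^3 - 300*s^2 - 264*s - 36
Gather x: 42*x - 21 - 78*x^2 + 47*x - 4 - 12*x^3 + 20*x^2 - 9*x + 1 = -12*x^3 - 58*x^2 + 80*x - 24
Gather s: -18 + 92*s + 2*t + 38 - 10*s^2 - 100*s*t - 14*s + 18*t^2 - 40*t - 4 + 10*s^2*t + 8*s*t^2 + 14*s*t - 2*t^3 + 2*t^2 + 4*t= s^2*(10*t - 10) + s*(8*t^2 - 86*t + 78) - 2*t^3 + 20*t^2 - 34*t + 16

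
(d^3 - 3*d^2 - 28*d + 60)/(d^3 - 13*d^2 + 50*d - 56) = (d^2 - d - 30)/(d^2 - 11*d + 28)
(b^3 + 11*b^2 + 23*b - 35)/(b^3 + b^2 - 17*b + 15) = (b + 7)/(b - 3)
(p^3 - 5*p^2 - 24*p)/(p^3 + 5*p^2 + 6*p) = (p - 8)/(p + 2)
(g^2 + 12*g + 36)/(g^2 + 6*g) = (g + 6)/g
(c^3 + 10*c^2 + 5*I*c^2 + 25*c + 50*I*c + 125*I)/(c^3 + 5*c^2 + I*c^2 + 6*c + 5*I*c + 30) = (c^2 + 5*c*(1 + I) + 25*I)/(c^2 + I*c + 6)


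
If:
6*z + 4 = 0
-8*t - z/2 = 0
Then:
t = 1/24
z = -2/3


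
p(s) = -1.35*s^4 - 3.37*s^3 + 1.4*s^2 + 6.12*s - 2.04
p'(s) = -5.4*s^3 - 10.11*s^2 + 2.8*s + 6.12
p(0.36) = 0.16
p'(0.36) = 5.57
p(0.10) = -1.42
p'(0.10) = 6.29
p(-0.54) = -4.52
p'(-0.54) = 2.51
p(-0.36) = -3.93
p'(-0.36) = 4.05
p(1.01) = 0.69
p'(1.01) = -6.93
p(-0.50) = -4.41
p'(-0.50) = 2.87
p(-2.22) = -4.65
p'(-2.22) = 9.16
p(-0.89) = -4.85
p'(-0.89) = -0.57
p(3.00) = -171.42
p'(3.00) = -222.27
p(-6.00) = -1010.04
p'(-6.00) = 791.76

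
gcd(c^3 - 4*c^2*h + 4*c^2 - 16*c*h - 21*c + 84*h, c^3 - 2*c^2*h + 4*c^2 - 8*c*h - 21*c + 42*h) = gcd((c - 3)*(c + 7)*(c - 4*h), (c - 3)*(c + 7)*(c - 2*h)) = c^2 + 4*c - 21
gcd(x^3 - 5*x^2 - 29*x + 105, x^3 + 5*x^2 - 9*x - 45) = x^2 + 2*x - 15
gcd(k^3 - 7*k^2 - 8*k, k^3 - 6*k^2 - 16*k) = k^2 - 8*k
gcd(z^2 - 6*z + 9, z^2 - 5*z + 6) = z - 3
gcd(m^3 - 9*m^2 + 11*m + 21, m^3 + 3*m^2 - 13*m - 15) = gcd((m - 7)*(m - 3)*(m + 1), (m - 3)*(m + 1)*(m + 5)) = m^2 - 2*m - 3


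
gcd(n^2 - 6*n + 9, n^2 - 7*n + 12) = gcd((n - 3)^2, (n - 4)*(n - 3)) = n - 3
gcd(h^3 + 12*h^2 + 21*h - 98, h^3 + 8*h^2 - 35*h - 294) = h^2 + 14*h + 49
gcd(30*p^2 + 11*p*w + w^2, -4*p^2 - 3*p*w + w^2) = 1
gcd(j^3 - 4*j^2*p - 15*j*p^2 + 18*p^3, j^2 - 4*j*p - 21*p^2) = j + 3*p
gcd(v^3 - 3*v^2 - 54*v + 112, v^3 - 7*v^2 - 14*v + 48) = v^2 - 10*v + 16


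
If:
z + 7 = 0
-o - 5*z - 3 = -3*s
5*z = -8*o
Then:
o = 35/8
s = -221/24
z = -7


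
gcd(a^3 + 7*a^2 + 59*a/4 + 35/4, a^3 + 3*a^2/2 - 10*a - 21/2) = a^2 + 9*a/2 + 7/2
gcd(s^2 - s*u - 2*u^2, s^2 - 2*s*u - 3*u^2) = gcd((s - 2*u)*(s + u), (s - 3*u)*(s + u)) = s + u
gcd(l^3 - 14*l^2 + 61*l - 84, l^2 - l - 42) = l - 7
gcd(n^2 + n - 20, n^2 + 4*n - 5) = n + 5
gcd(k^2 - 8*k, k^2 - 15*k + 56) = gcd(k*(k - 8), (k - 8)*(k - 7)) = k - 8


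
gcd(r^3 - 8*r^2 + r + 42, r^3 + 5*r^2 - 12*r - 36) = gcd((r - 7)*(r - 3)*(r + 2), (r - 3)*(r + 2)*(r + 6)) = r^2 - r - 6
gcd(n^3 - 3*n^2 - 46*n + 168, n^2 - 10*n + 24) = n^2 - 10*n + 24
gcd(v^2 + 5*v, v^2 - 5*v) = v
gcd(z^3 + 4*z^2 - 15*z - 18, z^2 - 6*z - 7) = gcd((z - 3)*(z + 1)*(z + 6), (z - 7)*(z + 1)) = z + 1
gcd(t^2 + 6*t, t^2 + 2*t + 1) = 1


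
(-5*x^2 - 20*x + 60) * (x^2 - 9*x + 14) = -5*x^4 + 25*x^3 + 170*x^2 - 820*x + 840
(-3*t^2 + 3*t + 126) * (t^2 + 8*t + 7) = -3*t^4 - 21*t^3 + 129*t^2 + 1029*t + 882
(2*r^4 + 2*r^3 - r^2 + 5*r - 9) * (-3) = -6*r^4 - 6*r^3 + 3*r^2 - 15*r + 27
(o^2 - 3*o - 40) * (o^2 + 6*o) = o^4 + 3*o^3 - 58*o^2 - 240*o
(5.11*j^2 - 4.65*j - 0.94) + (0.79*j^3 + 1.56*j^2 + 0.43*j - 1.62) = 0.79*j^3 + 6.67*j^2 - 4.22*j - 2.56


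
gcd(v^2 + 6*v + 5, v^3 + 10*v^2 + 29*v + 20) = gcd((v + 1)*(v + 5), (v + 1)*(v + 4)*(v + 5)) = v^2 + 6*v + 5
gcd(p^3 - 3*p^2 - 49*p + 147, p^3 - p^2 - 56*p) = p + 7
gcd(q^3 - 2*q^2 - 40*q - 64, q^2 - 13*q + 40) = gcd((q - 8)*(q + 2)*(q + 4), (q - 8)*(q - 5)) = q - 8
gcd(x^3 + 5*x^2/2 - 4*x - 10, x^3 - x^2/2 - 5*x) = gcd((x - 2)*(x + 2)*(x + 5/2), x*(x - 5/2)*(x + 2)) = x + 2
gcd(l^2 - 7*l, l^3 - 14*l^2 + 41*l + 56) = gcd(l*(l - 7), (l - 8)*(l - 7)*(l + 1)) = l - 7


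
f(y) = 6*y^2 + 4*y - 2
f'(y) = 12*y + 4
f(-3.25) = 48.38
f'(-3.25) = -35.00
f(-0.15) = -2.46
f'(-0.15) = 2.20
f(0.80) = 5.04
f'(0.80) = 13.60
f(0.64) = 3.02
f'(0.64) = 11.68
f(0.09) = -1.59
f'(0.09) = 5.08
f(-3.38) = 53.03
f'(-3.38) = -36.56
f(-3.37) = 52.66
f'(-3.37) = -36.44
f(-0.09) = -2.31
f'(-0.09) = 2.92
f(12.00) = 910.00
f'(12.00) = 148.00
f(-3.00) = 40.00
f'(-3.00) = -32.00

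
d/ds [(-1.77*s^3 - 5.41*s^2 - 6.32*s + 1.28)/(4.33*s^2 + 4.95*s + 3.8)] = (-7.6641*s^4 - 17.523*s^3 - 19.5919*s^2 - 52.2008*s - 30.352)/(18.7489*s^4 + 42.867*s^3 + 57.4105*s^2 + 37.62*s + 14.44)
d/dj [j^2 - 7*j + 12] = 2*j - 7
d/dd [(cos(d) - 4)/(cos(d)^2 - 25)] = (cos(d)^2 - 8*cos(d) + 25)*sin(d)/(cos(d)^2 - 25)^2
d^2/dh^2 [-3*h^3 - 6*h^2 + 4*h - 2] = -18*h - 12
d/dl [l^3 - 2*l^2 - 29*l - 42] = 3*l^2 - 4*l - 29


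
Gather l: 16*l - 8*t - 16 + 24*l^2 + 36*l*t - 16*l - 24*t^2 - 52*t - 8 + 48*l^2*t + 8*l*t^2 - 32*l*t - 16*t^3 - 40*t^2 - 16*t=l^2*(48*t + 24) + l*(8*t^2 + 4*t) - 16*t^3 - 64*t^2 - 76*t - 24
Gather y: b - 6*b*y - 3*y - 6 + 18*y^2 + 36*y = b + 18*y^2 + y*(33 - 6*b) - 6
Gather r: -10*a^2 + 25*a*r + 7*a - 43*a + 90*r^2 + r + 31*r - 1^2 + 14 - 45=-10*a^2 - 36*a + 90*r^2 + r*(25*a + 32) - 32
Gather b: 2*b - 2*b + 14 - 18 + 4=0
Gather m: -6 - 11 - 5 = -22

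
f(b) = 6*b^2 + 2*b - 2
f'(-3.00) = -34.00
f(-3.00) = 46.00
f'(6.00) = 74.00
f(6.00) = 226.00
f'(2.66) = 33.92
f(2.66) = 45.77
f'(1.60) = 21.20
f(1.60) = 16.56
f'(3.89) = 48.68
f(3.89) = 96.57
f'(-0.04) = 1.52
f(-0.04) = -2.07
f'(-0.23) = -0.76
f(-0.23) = -2.14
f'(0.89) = 12.68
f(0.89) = 4.53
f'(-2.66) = -29.92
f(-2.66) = 35.13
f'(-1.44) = -15.28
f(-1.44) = 7.56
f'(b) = 12*b + 2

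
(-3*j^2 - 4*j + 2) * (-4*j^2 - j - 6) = 12*j^4 + 19*j^3 + 14*j^2 + 22*j - 12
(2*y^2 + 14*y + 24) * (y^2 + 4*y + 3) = 2*y^4 + 22*y^3 + 86*y^2 + 138*y + 72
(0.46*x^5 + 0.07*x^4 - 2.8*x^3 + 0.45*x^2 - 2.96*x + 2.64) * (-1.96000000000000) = -0.9016*x^5 - 0.1372*x^4 + 5.488*x^3 - 0.882*x^2 + 5.8016*x - 5.1744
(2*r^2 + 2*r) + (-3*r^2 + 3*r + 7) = -r^2 + 5*r + 7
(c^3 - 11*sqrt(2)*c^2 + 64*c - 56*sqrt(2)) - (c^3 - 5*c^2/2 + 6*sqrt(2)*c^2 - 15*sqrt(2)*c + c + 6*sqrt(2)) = -17*sqrt(2)*c^2 + 5*c^2/2 + 15*sqrt(2)*c + 63*c - 62*sqrt(2)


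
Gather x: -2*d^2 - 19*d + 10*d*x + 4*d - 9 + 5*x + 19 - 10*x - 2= -2*d^2 - 15*d + x*(10*d - 5) + 8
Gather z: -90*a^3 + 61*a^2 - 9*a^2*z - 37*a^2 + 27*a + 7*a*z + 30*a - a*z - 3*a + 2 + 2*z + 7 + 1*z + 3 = -90*a^3 + 24*a^2 + 54*a + z*(-9*a^2 + 6*a + 3) + 12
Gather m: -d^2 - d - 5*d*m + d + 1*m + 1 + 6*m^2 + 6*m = -d^2 + 6*m^2 + m*(7 - 5*d) + 1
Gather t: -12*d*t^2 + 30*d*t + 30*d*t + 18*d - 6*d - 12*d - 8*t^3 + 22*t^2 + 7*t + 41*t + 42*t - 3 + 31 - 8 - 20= -8*t^3 + t^2*(22 - 12*d) + t*(60*d + 90)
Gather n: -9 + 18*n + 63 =18*n + 54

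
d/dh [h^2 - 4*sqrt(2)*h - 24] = 2*h - 4*sqrt(2)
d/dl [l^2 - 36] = 2*l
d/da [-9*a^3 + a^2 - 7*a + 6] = -27*a^2 + 2*a - 7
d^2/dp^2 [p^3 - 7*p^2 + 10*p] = 6*p - 14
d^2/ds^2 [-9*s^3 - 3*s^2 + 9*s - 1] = -54*s - 6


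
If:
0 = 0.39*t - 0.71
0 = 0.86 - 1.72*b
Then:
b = 0.50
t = 1.82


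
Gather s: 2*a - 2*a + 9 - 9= 0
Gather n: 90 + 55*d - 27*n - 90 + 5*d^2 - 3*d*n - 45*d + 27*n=5*d^2 - 3*d*n + 10*d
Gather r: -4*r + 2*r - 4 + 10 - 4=2 - 2*r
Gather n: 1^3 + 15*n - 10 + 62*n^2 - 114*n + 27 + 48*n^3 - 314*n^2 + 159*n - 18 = 48*n^3 - 252*n^2 + 60*n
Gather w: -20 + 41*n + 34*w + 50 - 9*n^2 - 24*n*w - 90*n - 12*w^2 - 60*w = -9*n^2 - 49*n - 12*w^2 + w*(-24*n - 26) + 30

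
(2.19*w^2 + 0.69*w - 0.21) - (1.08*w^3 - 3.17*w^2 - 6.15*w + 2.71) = -1.08*w^3 + 5.36*w^2 + 6.84*w - 2.92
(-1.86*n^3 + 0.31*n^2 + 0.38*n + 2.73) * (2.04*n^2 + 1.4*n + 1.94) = -3.7944*n^5 - 1.9716*n^4 - 2.3992*n^3 + 6.7026*n^2 + 4.5592*n + 5.2962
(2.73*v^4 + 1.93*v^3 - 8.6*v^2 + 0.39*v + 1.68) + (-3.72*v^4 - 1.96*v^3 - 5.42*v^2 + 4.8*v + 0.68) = -0.99*v^4 - 0.03*v^3 - 14.02*v^2 + 5.19*v + 2.36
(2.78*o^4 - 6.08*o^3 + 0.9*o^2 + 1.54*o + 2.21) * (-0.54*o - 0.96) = -1.5012*o^5 + 0.614400000000001*o^4 + 5.3508*o^3 - 1.6956*o^2 - 2.6718*o - 2.1216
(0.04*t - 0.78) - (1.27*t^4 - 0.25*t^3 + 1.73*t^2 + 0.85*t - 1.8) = -1.27*t^4 + 0.25*t^3 - 1.73*t^2 - 0.81*t + 1.02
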